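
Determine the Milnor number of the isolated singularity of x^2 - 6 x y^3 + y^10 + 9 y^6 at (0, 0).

9

The Hessian of f at 0 is [[2, 0], [0, 0]] with rank 1, so corank 1. A Groebner basis of the Jacobian ideal J(f) in C{x,y} is {x^3, -x/3 + y^3}; counting standard monomials gives mu = 9. Corank 1: A-series; mu = 9 gives A_9.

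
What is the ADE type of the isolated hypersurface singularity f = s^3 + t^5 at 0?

The Hessian of f at 0 is [[0, 0], [0, 0]] with rank 0, so corank 2. A Groebner basis of the Jacobian ideal J(f) in C{s,t} is {t^4, s^2}; counting standard monomials gives mu = 8. Corank 2; j^3 = s^3 is a perfect cube, so E-series; the 5-jet and mu = 8 give E_8.

E_{8}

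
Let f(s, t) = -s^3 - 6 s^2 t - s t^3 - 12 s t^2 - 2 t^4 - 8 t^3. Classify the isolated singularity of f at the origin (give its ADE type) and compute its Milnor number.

The Hessian of f at 0 has rank 0. Corank 2; j^3 = -(s + 2*t)^3 is a perfect cube, so E-series; the 4-jet and mu = 7 give E_7.

Type E_{7}, Milnor number mu = 7.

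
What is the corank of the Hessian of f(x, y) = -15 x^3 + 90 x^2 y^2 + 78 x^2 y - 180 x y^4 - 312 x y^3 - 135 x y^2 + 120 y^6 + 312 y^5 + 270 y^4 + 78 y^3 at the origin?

2

The Hessian at 0 is [[0, 0], [0, 0]] of rank 0; hence corank 2.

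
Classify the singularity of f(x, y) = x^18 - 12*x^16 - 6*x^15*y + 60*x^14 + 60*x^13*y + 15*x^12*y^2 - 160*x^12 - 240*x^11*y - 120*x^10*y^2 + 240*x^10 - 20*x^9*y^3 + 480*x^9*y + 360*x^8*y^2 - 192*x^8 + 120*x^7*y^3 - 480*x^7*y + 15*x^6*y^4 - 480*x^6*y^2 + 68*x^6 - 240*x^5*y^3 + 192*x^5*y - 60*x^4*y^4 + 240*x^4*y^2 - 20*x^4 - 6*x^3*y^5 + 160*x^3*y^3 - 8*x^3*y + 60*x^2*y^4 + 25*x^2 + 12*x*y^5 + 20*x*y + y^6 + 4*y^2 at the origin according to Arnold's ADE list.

The Hessian of f at 0 has rank 1. Corank 1: A-series; mu = 5 gives A_5.

A_{5}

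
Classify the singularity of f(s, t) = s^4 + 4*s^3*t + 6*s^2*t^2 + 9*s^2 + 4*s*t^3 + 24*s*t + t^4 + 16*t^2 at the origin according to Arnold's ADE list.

A_3

The Hessian of f at 0 is [[18, 24], [24, 32]] with rank 1, so corank 1. A Groebner basis of the Jacobian ideal J(f) in C{s,t} is {t^3, s + 4*t/3}; counting standard monomials gives mu = 3. Corank 1: A-series; mu = 3 gives A_3.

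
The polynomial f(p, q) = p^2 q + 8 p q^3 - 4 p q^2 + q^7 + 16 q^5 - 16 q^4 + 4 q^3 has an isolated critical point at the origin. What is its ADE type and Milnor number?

The Hessian of f at 0 has rank 0. Corank 2; j^3 = q*(p - 2*q)^2 has shape L^2 M (L != M), so D-series; mu = 8 gives D_8.

Type D_{8}, Milnor number mu = 8.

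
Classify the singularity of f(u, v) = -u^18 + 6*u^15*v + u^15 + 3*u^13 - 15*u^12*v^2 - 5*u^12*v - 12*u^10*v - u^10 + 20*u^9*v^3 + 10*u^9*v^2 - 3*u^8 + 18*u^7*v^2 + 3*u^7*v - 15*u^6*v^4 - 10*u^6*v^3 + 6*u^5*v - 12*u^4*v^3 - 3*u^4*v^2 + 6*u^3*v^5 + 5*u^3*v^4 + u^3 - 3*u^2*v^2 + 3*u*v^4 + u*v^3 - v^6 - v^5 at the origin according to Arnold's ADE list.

E_7

The Hessian of f at 0 has rank 0. Corank 2; j^3 = u^3 is a perfect cube, so E-series; the 4-jet and mu = 7 give E_7.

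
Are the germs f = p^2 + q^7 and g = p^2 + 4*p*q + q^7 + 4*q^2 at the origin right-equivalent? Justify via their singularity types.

Yes.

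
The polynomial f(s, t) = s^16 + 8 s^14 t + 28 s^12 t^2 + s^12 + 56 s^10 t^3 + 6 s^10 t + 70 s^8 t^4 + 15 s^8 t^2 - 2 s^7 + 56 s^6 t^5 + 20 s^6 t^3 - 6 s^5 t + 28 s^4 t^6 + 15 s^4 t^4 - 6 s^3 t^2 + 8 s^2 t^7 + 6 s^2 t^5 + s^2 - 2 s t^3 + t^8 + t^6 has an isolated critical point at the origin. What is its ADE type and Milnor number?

The Hessian of f at 0 is [[2, 0], [0, 0]] with rank 1, so corank 1. A Groebner basis of the Jacobian ideal J(f) in C{s,t} is {s^3, s^2*t, -s + t^3}; counting standard monomials gives mu = 7. Corank 1: A-series; mu = 7 gives A_7.

Type A_{7}, Milnor number mu = 7.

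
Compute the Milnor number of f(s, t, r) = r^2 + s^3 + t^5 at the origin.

The Hessian of f at 0 is [[0, 0, 0], [0, 0, 0], [0, 0, 2]] with rank 1, so corank 2. A Groebner basis of the Jacobian ideal J(f) in C{s,t,r} is {t^4, s^2, r}; counting standard monomials gives mu = 8. Corank 2; j^3 = s^3 is a perfect cube, so E-series; the 5-jet and mu = 8 give E_8.

8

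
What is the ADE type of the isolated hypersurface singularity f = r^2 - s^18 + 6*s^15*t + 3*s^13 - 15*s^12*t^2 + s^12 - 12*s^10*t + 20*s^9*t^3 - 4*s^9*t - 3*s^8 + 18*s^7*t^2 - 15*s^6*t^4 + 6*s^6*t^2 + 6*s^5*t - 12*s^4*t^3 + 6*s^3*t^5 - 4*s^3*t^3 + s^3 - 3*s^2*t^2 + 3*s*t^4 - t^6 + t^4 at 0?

E6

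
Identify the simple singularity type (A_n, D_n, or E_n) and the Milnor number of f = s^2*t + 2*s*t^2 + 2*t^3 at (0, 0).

The Hessian of f at 0 has rank 0. Corank 2; j^3 = t*(s^2 + 2*s*t + 2*t^2) splits into three distinct lines over C (the quadratic factor has nonzero discriminant), so D_4.

Type D_4, Milnor number mu = 4.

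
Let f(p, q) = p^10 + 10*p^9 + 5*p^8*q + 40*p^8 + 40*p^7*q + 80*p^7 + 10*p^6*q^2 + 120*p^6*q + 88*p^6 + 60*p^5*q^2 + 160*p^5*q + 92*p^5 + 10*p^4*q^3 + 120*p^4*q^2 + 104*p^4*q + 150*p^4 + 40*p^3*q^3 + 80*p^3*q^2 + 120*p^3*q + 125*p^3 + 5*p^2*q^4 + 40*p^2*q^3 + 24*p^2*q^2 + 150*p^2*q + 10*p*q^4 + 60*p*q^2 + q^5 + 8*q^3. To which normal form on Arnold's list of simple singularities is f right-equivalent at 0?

The Hessian of f at 0 has rank 0. Corank 2; j^3 = (5*p + 2*q)^3 is a perfect cube, so E-series; the 5-jet and mu = 8 give E_8.

E_8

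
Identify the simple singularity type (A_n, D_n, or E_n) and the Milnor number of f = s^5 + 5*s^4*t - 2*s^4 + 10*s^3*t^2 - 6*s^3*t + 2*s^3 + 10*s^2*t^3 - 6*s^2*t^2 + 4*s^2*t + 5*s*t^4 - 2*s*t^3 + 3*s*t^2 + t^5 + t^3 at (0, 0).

The Hessian of f at 0 has rank 0. Corank 2; j^3 = (s + t)*(2*s^2 + 2*s*t + t^2) splits into three distinct lines over C (the quadratic factor has nonzero discriminant), so D_4.

Type D4, Milnor number mu = 4.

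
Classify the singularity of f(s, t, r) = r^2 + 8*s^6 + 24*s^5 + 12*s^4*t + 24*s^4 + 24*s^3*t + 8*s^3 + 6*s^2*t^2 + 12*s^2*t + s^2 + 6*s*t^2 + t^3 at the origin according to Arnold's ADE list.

A2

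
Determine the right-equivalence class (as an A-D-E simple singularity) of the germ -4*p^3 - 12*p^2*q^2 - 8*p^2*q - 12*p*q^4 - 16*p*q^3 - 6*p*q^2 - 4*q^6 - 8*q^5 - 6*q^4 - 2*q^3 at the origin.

D_4

The Hessian of f at 0 has rank 0. Corank 2; j^3 = -2*(p + q)*(2*p^2 + 2*p*q + q^2) splits into three distinct lines over C (the quadratic factor has nonzero discriminant), so D_4.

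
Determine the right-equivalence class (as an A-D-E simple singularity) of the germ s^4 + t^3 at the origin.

E6

The Hessian of f at 0 is [[0, 0], [0, 0]] with rank 0, so corank 2. A Groebner basis of the Jacobian ideal J(f) in C{s,t} is {s^3, t^2}; counting standard monomials gives mu = 6. Corank 2; j^3 = t^3 is a perfect cube, so E-series; the 4-jet and mu = 6 give E_6.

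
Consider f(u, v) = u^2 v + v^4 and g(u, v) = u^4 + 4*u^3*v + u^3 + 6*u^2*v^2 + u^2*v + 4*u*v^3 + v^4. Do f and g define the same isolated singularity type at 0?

Yes.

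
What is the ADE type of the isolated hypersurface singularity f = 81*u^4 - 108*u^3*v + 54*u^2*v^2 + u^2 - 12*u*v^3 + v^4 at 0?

The Hessian of f at 0 has rank 1. Corank 1: A-series; mu = 3 gives A_3.

A3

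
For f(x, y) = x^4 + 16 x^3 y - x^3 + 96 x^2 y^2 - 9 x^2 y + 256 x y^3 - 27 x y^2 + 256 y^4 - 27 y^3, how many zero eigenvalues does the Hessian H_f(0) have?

2

Hessian at 0 has rank 0.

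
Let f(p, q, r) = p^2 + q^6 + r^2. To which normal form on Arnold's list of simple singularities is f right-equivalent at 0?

A5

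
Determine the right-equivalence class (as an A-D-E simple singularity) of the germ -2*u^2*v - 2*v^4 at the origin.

The Hessian of f at 0 is [[0, 0], [0, 0]] with rank 0, so corank 2. A Groebner basis of the Jacobian ideal J(f) in C{u,v} is {u^3, u^2/4 + v^3, u*v}; counting standard monomials gives mu = 5. Corank 2; j^3 = -2*u^2*v has shape L^2 M (L != M), so D-series; mu = 5 gives D_5.

D_5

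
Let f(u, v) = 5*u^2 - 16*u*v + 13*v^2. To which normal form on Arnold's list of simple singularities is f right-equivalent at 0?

The Hessian of f at 0 has rank 2. Corank 0: nondegenerate Morse point, so A_1.

A_1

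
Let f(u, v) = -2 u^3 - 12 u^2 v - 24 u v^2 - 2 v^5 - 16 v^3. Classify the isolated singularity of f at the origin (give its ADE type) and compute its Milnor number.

The Hessian of f at 0 is [[0, 0], [0, 0]] with rank 0, so corank 2. A Groebner basis of the Jacobian ideal J(f) in C{u,v} is {v^4, u^2 + 4*u*v + 4*v^2}; counting standard monomials gives mu = 8. Corank 2; j^3 = -2*(u + 2*v)^3 is a perfect cube, so E-series; the 5-jet and mu = 8 give E_8.

Type E8, Milnor number mu = 8.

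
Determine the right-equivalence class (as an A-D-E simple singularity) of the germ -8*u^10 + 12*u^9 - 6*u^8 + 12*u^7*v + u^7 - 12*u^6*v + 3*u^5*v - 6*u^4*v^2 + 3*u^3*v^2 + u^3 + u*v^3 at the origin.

E_7

The Hessian of f at 0 is [[0, 0], [0, 0]] with rank 0, so corank 2. A Groebner basis of the Jacobian ideal J(f) in C{u,v} is {u^3, u*v^2, 3*u^2 + v^3}; counting standard monomials gives mu = 7. Corank 2; j^3 = u^3 is a perfect cube, so E-series; the 4-jet and mu = 7 give E_7.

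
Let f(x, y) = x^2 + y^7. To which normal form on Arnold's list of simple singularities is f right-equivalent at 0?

The Hessian of f at 0 has rank 1. Corank 1: A-series; mu = 6 gives A_6.

A6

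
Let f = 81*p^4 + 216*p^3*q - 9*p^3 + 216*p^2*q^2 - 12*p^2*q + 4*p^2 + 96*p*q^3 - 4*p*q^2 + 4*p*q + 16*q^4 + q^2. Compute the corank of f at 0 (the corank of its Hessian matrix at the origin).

The Hessian at 0 is [[8, 4], [4, 2]] of rank 1; hence corank 1.

1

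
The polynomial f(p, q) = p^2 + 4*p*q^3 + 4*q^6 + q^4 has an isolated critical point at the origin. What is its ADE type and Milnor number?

Type A_{3}, Milnor number mu = 3.

The Hessian of f at 0 is [[2, 0], [0, 0]] with rank 1, so corank 1. A Groebner basis of the Jacobian ideal J(f) in C{p,q} is {q^3, p}; counting standard monomials gives mu = 3. Corank 1: A-series; mu = 3 gives A_3.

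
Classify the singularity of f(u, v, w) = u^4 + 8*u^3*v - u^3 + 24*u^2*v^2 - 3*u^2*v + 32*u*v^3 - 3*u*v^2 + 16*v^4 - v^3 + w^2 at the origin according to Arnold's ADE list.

The Hessian of f at 0 has rank 1. Corank 2; j^3 = -(u + v)^3 is a perfect cube, so E-series; the 4-jet and mu = 6 give E_6.

E_{6}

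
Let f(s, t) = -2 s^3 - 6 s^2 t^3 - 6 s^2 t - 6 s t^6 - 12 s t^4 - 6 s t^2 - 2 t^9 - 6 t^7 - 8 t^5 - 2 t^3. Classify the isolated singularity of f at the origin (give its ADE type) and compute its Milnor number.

Type E_8, Milnor number mu = 8.

The Hessian of f at 0 is [[0, 0], [0, 0]] with rank 0, so corank 2. A Groebner basis of the Jacobian ideal J(f) in C{s,t} is {s^2/2 + s*t^3 + s*t + t^2/2, t^4, s^3 - 3*s*t^2 - 2*t^3, s^2*t + 2*s*t^2 + t^3}; counting standard monomials gives mu = 8. Corank 2; j^3 = -2*(s + t)^3 is a perfect cube, so E-series; the 5-jet and mu = 8 give E_8.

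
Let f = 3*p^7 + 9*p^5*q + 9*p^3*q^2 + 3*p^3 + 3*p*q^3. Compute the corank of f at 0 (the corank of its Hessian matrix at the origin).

2

Hessian at 0 has rank 0.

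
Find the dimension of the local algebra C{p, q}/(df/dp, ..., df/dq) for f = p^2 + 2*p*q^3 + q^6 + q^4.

3

The Hessian of f at 0 is [[2, 0], [0, 0]] with rank 1, so corank 1. A Groebner basis of the Jacobian ideal J(f) in C{p,q} is {q^3, p}; counting standard monomials gives mu = 3. Corank 1: A-series; mu = 3 gives A_3.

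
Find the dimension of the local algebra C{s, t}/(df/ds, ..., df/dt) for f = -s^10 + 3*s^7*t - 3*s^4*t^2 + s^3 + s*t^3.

7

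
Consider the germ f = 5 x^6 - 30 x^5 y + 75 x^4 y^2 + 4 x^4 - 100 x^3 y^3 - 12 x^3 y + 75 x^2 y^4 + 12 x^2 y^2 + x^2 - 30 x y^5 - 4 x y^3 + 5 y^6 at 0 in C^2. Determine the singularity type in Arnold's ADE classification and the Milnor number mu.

Type A_5, Milnor number mu = 5.

The Hessian of f at 0 has rank 1. Corank 1: A-series; mu = 5 gives A_5.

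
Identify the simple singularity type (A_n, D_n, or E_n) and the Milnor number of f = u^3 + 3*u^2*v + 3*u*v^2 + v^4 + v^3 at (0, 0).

The Hessian of f at 0 has rank 0. Corank 2; j^3 = (u + v)^3 is a perfect cube, so E-series; the 4-jet and mu = 6 give E_6.

Type E_6, Milnor number mu = 6.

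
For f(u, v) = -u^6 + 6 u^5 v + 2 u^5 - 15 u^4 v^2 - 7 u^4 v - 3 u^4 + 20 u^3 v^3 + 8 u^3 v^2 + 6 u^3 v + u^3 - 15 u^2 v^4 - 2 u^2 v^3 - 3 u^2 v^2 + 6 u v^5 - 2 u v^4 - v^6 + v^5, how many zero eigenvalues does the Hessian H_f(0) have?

Hessian at 0 has rank 0.

2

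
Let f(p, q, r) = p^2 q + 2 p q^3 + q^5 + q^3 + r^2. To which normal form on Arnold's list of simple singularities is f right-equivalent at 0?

D_4

The Hessian of f at 0 is [[0, 0, 0], [0, 0, 0], [0, 0, 2]] with rank 1, so corank 2. A Groebner basis of the Jacobian ideal J(f) in C{p,q,r} is {q^3, p^2 + 3*q^2, p*q, r}; counting standard monomials gives mu = 4. Corank 2; j^3 = q*(p^2 + q^2) splits into three distinct lines over C (the quadratic factor has nonzero discriminant), so D_4.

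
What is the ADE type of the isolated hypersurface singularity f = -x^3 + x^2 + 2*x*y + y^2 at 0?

The Hessian of f at 0 has rank 1. Corank 1: A-series; mu = 2 gives A_2.

A2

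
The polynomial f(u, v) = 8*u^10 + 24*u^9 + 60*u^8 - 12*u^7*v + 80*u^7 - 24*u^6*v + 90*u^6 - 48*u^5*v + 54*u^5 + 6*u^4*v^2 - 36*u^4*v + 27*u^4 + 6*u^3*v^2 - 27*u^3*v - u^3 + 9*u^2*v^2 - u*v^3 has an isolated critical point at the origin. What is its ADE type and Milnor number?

Type E7, Milnor number mu = 7.

The Hessian of f at 0 has rank 0. Corank 2; j^3 = -u^3 is a perfect cube, so E-series; the 4-jet and mu = 7 give E_7.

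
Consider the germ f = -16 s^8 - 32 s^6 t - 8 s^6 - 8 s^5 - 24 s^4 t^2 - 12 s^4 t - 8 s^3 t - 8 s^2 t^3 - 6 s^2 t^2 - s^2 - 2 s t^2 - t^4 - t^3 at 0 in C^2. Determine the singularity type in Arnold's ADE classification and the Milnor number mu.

The Hessian of f at 0 is [[-2, 0], [0, 0]] with rank 1, so corank 1. A Groebner basis of the Jacobian ideal J(f) in C{s,t} is {t^2, s}; counting standard monomials gives mu = 2. Corank 1: A-series; mu = 2 gives A_2.

Type A2, Milnor number mu = 2.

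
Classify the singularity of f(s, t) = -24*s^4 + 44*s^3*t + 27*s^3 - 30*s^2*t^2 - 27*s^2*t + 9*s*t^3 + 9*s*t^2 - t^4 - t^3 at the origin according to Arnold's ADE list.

The Hessian of f at 0 is [[0, 0], [0, 0]] with rank 0, so corank 2. A Groebner basis of the Jacobian ideal J(f) in C{s,t} is {19683*s^2/4 - 6561*s*t/2 + t^4 + 27*t^3/4 + 2187*t^2/4, s^3 - 135*s^2/4 + 45*s*t/2 - t^3/12 - 15*t^2/4, s^2*t - 243*s^2/4 + 81*s*t/2 - 7*t^3/36 - 27*t^2/4, -81*s^2 + s*t^2 + 54*s*t - 4*t^3/9 - 9*t^2}; counting standard monomials gives mu = 7. Corank 2; j^3 = (3*s - t)^3 is a perfect cube, so E-series; the 4-jet and mu = 7 give E_7.

E_7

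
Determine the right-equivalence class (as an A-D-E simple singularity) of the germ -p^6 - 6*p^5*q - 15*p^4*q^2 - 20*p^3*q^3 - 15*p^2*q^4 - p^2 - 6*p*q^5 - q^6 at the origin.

A_5

The Hessian of f at 0 has rank 1. Corank 1: A-series; mu = 5 gives A_5.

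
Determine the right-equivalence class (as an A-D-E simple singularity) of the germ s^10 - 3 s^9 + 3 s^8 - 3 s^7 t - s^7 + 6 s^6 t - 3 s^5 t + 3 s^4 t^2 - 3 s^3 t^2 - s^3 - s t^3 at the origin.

The Hessian of f at 0 has rank 0. Corank 2; j^3 = -s^3 is a perfect cube, so E-series; the 4-jet and mu = 7 give E_7.

E7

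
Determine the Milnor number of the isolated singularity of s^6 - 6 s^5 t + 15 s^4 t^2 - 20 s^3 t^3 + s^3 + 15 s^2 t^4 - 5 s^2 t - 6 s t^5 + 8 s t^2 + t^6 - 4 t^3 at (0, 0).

The Hessian of f at 0 is [[0, 0], [0, 0]] with rank 0, so corank 2. A Groebner basis of the Jacobian ideal J(f) in C{s,t} is {-s*t/6 + t^5 + t^2/3, s*t^2 - 2*t^3, s^2 - 3*s*t + 2*t^2}; counting standard monomials gives mu = 7. Corank 2; j^3 = (s - 2*t)^2*(s - t) has shape L^2 M (L != M), so D-series; mu = 7 gives D_7.

7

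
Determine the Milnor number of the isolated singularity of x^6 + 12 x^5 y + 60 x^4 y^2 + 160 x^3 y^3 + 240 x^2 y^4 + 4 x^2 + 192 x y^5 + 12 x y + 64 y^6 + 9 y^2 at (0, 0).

5

The Hessian of f at 0 is [[8, 12], [12, 18]] with rank 1, so corank 1. A Groebner basis of the Jacobian ideal J(f) in C{x,y} is {y^5, x + 3*y/2}; counting standard monomials gives mu = 5. Corank 1: A-series; mu = 5 gives A_5.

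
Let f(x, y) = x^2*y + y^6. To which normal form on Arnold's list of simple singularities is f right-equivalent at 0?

D_7

The Hessian of f at 0 is [[0, 0], [0, 0]] with rank 0, so corank 2. A Groebner basis of the Jacobian ideal J(f) in C{x,y} is {x^2/6 + y^5, x^3, x*y}; counting standard monomials gives mu = 7. Corank 2; j^3 = x^2*y has shape L^2 M (L != M), so D-series; mu = 7 gives D_7.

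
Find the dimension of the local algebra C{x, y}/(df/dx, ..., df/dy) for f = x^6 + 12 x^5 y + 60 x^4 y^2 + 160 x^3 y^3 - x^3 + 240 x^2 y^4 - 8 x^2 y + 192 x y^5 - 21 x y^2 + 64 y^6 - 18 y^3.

7

The Hessian of f at 0 is [[0, 0], [0, 0]] with rank 0, so corank 2. A Groebner basis of the Jacobian ideal J(f) in C{x,y} is {x*y/6 + y^5 + y^2/2, x*y^2 + 3*y^3, x^2 + 5*x*y + 6*y^2}; counting standard monomials gives mu = 7. Corank 2; j^3 = -(x + 2*y)*(x + 3*y)^2 has shape L^2 M (L != M), so D-series; mu = 7 gives D_7.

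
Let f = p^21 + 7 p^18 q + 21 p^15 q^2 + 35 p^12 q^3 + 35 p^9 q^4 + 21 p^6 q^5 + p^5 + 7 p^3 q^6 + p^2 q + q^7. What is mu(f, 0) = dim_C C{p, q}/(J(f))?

The Hessian of f at 0 is [[0, 0], [0, 0]] with rank 0, so corank 2. A Groebner basis of the Jacobian ideal J(f) in C{p,q} is {p^2/7 + q^6, p^3, p*q}; counting standard monomials gives mu = 8. Corank 2; j^3 = p^2*q has shape L^2 M (L != M), so D-series; mu = 8 gives D_8.

8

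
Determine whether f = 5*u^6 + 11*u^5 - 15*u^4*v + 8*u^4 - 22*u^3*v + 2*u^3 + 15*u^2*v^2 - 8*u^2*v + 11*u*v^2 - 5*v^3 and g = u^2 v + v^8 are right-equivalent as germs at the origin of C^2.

The Hessian of f at 0 is [[0, 0], [0, 0]] with rank 0, so corank 2. A Groebner basis of the Jacobian ideal J(f) in C{u,v} is {v^3, u^2 + v^2/2, u*v - v^2/2}; counting standard monomials gives mu = 4. Corank 2; j^3 = (u - v)*(2*u^2 - 6*u*v + 5*v^2) splits into three distinct lines over C (the quadratic factor has nonzero discriminant), so D_4. The Hessian of g at 0 is [[0, 0], [0, 0]] with rank 0, so corank 2. A Groebner basis of the Jacobian ideal J(g) in C{u,v} is {u^2/8 + v^7, u^3, u*v}; counting standard monomials gives mu = 9. Corank 2; j^3 = u^2*v has shape L^2 M (L != M), so D-series; mu = 9 gives D_9. f is D_4 but g is D_9, hence not right-equivalent.

No.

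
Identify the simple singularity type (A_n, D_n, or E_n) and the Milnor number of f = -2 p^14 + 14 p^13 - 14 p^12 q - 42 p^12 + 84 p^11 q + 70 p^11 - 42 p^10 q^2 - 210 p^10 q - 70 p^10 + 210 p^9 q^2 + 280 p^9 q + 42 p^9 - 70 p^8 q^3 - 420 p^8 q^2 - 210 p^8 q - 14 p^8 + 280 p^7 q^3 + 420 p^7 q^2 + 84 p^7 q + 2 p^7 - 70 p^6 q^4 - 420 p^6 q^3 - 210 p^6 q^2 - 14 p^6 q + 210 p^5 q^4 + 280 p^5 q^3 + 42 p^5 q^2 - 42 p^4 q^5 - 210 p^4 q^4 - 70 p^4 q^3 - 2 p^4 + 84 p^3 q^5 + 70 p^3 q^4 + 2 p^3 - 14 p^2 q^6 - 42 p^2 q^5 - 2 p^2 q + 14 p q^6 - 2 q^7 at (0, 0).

Type D8, Milnor number mu = 8.

The Hessian of f at 0 has rank 0. Corank 2; j^3 = 2*p^2*(p - q) has shape L^2 M (L != M), so D-series; mu = 8 gives D_8.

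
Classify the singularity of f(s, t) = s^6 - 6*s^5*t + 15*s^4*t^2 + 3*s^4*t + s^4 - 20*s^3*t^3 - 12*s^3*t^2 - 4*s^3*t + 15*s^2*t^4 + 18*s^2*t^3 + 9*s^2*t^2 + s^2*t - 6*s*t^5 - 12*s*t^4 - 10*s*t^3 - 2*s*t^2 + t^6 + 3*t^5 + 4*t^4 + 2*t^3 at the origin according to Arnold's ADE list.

D4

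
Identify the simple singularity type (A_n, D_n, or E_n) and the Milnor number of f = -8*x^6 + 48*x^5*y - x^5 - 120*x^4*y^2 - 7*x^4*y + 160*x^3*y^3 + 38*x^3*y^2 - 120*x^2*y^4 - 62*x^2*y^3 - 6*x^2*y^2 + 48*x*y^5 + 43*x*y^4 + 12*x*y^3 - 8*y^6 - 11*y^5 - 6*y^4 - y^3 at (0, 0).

The Hessian of f at 0 is [[0, 0], [0, 0]] with rank 0, so corank 2. A Groebner basis of the Jacobian ideal J(f) in C{x,y} is {x^4 + x*y^2, x^2*y - 2*x*y^2 + y^2/4, y^3}; counting standard monomials gives mu = 8. Corank 2; j^3 = -y^3 is a perfect cube, so E-series; the 5-jet and mu = 8 give E_8.

Type E8, Milnor number mu = 8.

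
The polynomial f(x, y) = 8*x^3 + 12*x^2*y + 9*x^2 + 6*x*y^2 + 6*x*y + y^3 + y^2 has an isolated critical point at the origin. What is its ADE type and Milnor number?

Type A_2, Milnor number mu = 2.

The Hessian of f at 0 has rank 1. Corank 1: A-series; mu = 2 gives A_2.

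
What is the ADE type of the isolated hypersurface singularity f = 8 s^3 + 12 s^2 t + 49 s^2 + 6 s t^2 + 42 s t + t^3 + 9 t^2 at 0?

The Hessian of f at 0 has rank 1. Corank 1: A-series; mu = 2 gives A_2.

A2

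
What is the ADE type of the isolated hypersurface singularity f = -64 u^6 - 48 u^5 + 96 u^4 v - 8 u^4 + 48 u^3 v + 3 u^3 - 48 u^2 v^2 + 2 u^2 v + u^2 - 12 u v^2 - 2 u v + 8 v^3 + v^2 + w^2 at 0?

A_2

The Hessian of f at 0 is [[2, -2, 0], [-2, 2, 0], [0, 0, 2]] with rank 2, so corank 1. A Groebner basis of the Jacobian ideal J(f) in C{u,v,w} is {v^2, u - v, w}; counting standard monomials gives mu = 2. Corank 1: A-series; mu = 2 gives A_2.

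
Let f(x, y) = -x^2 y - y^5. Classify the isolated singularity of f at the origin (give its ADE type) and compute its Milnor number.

The Hessian of f at 0 has rank 0. Corank 2; j^3 = -x^2*y has shape L^2 M (L != M), so D-series; mu = 6 gives D_6.

Type D_6, Milnor number mu = 6.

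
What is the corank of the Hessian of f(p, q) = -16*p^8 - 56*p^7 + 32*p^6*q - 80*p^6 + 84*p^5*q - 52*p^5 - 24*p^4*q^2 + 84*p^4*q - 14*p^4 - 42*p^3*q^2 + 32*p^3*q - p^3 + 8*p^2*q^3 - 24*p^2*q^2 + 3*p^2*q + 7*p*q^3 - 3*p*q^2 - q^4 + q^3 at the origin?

2

Hessian at 0 has rank 0.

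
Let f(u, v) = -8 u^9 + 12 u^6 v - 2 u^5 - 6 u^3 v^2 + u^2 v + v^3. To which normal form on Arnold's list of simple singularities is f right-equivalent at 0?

D_4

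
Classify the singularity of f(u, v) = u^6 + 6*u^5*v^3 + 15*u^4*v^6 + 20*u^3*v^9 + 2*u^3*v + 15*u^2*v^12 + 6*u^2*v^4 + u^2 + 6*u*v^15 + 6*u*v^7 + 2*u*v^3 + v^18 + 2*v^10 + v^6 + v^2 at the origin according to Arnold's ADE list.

The Hessian of f at 0 has rank 2. Corank 0: nondegenerate Morse point, so A_1.

A1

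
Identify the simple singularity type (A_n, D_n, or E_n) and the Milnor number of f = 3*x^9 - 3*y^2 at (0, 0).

Type A_8, Milnor number mu = 8.

The Hessian of f at 0 has rank 1. Corank 1: A-series; mu = 8 gives A_8.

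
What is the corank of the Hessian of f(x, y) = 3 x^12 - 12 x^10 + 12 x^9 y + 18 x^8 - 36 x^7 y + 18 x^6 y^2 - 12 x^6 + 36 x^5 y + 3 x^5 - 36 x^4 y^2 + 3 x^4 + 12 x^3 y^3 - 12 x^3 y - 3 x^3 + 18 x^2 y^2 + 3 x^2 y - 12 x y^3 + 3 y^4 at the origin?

2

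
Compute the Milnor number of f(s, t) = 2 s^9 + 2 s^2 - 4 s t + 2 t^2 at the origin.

The Hessian of f at 0 is [[4, -4], [-4, 4]] with rank 1, so corank 1. A Groebner basis of the Jacobian ideal J(f) in C{s,t} is {t^8, s - t}; counting standard monomials gives mu = 8. Corank 1: A-series; mu = 8 gives A_8.

8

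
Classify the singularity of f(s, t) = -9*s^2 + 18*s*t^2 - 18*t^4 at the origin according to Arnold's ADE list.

The Hessian of f at 0 has rank 1. Corank 1: A-series; mu = 3 gives A_3.

A_{3}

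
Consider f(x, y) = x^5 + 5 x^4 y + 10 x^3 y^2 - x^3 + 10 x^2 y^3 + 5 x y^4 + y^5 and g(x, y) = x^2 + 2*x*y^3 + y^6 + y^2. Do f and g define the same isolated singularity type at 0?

No.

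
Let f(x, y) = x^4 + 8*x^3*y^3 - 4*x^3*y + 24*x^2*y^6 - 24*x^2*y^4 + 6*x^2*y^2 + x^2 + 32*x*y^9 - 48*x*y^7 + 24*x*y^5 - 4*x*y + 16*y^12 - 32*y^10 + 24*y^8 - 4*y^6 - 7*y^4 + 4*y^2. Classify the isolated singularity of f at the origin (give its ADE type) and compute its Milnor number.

Type A_{3}, Milnor number mu = 3.

The Hessian of f at 0 is [[2, -4], [-4, 8]] with rank 1, so corank 1. A Groebner basis of the Jacobian ideal J(f) in C{x,y} is {y^3, x - 2*y}; counting standard monomials gives mu = 3. Corank 1: A-series; mu = 3 gives A_3.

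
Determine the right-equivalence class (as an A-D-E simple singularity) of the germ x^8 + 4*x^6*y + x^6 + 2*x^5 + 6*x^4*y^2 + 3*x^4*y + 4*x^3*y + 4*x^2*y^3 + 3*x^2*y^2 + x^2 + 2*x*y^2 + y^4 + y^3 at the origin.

The Hessian of f at 0 is [[2, 0], [0, 0]] with rank 1, so corank 1. A Groebner basis of the Jacobian ideal J(f) in C{x,y} is {y^2, x}; counting standard monomials gives mu = 2. Corank 1: A-series; mu = 2 gives A_2.

A2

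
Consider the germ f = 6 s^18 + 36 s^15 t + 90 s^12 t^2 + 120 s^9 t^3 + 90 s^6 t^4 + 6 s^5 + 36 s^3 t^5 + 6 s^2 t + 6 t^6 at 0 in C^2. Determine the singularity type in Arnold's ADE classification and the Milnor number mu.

Type D_{7}, Milnor number mu = 7.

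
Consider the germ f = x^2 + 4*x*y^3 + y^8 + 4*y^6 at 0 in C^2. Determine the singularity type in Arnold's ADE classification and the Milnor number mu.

The Hessian of f at 0 is [[2, 0], [0, 0]] with rank 1, so corank 1. A Groebner basis of the Jacobian ideal J(f) in C{x,y} is {x^3, x^2*y, x/2 + y^3}; counting standard monomials gives mu = 7. Corank 1: A-series; mu = 7 gives A_7.

Type A_{7}, Milnor number mu = 7.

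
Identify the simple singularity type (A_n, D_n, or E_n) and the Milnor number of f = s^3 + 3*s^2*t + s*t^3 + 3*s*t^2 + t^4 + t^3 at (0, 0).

The Hessian of f at 0 is [[0, 0], [0, 0]] with rank 0, so corank 2. A Groebner basis of the Jacobian ideal J(f) in C{s,t} is {s^3 + 3*s^2*t + 6*s^2 + 12*s*t + 6*t^2, -3*s^2 + s*t^2 - 6*s*t - 3*t^2, 3*s^2 + 6*s*t + t^3 + 3*t^2}; counting standard monomials gives mu = 7. Corank 2; j^3 = (s + t)^3 is a perfect cube, so E-series; the 4-jet and mu = 7 give E_7.

Type E_{7}, Milnor number mu = 7.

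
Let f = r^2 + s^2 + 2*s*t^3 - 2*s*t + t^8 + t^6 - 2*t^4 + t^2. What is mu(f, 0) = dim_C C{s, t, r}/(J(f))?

7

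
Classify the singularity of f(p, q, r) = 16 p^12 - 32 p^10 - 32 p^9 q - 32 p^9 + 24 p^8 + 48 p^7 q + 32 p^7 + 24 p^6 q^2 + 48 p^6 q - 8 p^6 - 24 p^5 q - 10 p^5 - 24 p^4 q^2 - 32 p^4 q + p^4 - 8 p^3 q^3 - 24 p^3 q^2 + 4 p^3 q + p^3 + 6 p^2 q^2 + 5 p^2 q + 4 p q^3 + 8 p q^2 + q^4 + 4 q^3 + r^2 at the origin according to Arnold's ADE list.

The Hessian of f at 0 has rank 1. Corank 2; j^3 = (p + q)*(p + 2*q)^2 has shape L^2 M (L != M), so D-series; mu = 5 gives D_5.

D_{5}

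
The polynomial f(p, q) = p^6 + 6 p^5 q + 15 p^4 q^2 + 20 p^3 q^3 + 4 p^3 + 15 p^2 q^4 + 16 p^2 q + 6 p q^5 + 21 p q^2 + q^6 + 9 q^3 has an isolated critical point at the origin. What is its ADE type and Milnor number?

Type D_{7}, Milnor number mu = 7.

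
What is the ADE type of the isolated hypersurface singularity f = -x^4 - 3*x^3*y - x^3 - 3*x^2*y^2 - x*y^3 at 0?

The Hessian of f at 0 has rank 0. Corank 2; j^3 = -x^3 is a perfect cube, so E-series; the 4-jet and mu = 7 give E_7.

E7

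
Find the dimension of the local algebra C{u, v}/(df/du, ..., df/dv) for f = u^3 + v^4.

6

The Hessian of f at 0 has rank 0. Corank 2; j^3 = u^3 is a perfect cube, so E-series; the 4-jet and mu = 6 give E_6.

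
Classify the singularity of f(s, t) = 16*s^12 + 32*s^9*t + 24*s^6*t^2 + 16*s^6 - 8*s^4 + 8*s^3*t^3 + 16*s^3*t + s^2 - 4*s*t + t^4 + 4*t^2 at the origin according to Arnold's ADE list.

A3

The Hessian of f at 0 is [[2, -4], [-4, 8]] with rank 1, so corank 1. A Groebner basis of the Jacobian ideal J(f) in C{s,t} is {t^3, s - 2*t}; counting standard monomials gives mu = 3. Corank 1: A-series; mu = 3 gives A_3.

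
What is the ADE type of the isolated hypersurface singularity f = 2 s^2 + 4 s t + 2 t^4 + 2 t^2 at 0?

A_{3}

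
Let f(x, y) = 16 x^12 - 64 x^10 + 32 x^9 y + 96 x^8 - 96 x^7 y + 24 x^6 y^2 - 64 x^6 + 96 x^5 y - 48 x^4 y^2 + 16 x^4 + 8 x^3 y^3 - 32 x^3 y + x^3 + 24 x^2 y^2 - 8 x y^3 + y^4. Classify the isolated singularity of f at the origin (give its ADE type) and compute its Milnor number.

Type E_6, Milnor number mu = 6.

The Hessian of f at 0 has rank 0. Corank 2; j^3 = x^3 is a perfect cube, so E-series; the 4-jet and mu = 6 give E_6.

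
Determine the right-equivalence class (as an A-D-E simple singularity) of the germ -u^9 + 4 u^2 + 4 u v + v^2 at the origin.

The Hessian of f at 0 is [[8, 4], [4, 2]] with rank 1, so corank 1. A Groebner basis of the Jacobian ideal J(f) in C{u,v} is {v^8, u + v/2}; counting standard monomials gives mu = 8. Corank 1: A-series; mu = 8 gives A_8.

A8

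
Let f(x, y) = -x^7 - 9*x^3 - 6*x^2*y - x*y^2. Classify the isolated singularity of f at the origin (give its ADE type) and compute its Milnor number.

Type D8, Milnor number mu = 8.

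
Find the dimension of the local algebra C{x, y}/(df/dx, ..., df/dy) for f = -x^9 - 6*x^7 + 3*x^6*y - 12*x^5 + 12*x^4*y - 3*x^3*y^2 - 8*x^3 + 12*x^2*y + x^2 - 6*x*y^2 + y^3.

2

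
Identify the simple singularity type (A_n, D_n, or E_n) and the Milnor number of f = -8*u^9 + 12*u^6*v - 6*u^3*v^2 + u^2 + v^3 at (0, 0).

Type A_{2}, Milnor number mu = 2.

The Hessian of f at 0 has rank 1. Corank 1: A-series; mu = 2 gives A_2.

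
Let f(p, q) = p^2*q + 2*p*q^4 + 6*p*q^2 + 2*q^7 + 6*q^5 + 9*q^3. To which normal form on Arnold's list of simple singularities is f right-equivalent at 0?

D_{8}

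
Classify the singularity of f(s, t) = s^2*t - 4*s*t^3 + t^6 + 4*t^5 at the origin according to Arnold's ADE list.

D_{7}

The Hessian of f at 0 is [[0, 0], [0, 0]] with rank 0, so corank 2. A Groebner basis of the Jacobian ideal J(f) in C{s,t} is {s^3, s^2*t + 2*s^2/3 - 4*s*t^2/3, -s*t/2 + t^3}; counting standard monomials gives mu = 7. Corank 2; j^3 = s^2*t has shape L^2 M (L != M), so D-series; mu = 7 gives D_7.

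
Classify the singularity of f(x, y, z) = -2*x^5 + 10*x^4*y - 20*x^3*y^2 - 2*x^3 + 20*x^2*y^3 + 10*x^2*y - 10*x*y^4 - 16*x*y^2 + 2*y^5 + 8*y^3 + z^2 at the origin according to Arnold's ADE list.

The Hessian of f at 0 has rank 1. Corank 2; j^3 = -2*(x - 2*y)^2*(x - y) has shape L^2 M (L != M), so D-series; mu = 6 gives D_6.

D_6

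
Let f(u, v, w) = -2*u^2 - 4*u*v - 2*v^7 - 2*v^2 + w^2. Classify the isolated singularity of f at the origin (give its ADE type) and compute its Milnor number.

Type A_{6}, Milnor number mu = 6.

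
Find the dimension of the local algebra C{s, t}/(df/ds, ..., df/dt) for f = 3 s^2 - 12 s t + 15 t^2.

1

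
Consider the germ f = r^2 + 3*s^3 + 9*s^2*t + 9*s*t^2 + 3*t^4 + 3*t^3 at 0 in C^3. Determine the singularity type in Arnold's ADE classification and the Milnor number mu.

Type E6, Milnor number mu = 6.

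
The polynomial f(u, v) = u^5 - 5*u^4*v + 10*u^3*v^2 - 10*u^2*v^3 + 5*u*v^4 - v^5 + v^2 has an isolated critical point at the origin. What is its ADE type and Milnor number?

Type A4, Milnor number mu = 4.

The Hessian of f at 0 is [[0, 0], [0, 2]] with rank 1, so corank 1. A Groebner basis of the Jacobian ideal J(f) in C{u,v} is {u^4, v}; counting standard monomials gives mu = 4. Corank 1: A-series; mu = 4 gives A_4.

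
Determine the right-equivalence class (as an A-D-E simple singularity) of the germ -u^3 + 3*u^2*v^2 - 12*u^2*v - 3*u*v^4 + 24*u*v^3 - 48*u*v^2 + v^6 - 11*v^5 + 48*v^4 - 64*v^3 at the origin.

E_{8}

The Hessian of f at 0 is [[0, 0], [0, 0]] with rank 0, so corank 2. A Groebner basis of the Jacobian ideal J(f) in C{u,v} is {v^4, u^3 + 12*u^2*v + 24*u^2 + 192*u*v - 128*v^3 + 384*v^2, -u^2/2 + u*v^2 - 4*u*v + 4*v^3 - 8*v^2}; counting standard monomials gives mu = 8. Corank 2; j^3 = -(u + 4*v)^3 is a perfect cube, so E-series; the 5-jet and mu = 8 give E_8.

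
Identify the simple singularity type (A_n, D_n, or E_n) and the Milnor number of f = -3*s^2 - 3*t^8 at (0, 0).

Type A_7, Milnor number mu = 7.

The Hessian of f at 0 is [[-6, 0], [0, 0]] with rank 1, so corank 1. A Groebner basis of the Jacobian ideal J(f) in C{s,t} is {t^7, s}; counting standard monomials gives mu = 7. Corank 1: A-series; mu = 7 gives A_7.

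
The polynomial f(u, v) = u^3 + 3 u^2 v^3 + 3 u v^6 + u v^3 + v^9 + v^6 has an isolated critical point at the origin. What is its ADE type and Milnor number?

The Hessian of f at 0 has rank 0. Corank 2; j^3 = u^3 is a perfect cube, so E-series; the 4-jet and mu = 7 give E_7.

Type E_{7}, Milnor number mu = 7.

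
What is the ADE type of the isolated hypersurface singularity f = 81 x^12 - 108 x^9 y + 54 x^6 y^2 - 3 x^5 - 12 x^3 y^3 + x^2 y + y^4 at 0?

D5

The Hessian of f at 0 has rank 0. Corank 2; j^3 = x^2*y has shape L^2 M (L != M), so D-series; mu = 5 gives D_5.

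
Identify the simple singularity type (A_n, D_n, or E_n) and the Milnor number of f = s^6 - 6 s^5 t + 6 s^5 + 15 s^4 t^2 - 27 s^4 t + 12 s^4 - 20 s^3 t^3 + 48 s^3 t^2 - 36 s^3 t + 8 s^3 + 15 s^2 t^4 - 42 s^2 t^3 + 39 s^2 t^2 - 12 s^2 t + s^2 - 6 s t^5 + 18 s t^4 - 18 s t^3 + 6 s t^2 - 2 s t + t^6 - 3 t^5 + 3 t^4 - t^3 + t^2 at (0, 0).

The Hessian of f at 0 is [[2, -2], [-2, 2]] with rank 1, so corank 1. A Groebner basis of the Jacobian ideal J(f) in C{s,t} is {t^2, s - t}; counting standard monomials gives mu = 2. Corank 1: A-series; mu = 2 gives A_2.

Type A2, Milnor number mu = 2.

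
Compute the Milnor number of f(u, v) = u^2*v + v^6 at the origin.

7

The Hessian of f at 0 has rank 0. Corank 2; j^3 = u^2*v has shape L^2 M (L != M), so D-series; mu = 7 gives D_7.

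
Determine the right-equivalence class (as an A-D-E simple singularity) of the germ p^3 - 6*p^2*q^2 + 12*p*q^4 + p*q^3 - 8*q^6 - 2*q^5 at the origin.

E_{7}

The Hessian of f at 0 is [[0, 0], [0, 0]] with rank 0, so corank 2. A Groebner basis of the Jacobian ideal J(f) in C{p,q} is {-p^2/4 + q^4 - q^3/12, p^3, p^2*q + p^2/12 + q^3/36, -p^2/2 + p*q^2 - q^3/6}; counting standard monomials gives mu = 7. Corank 2; j^3 = p^3 is a perfect cube, so E-series; the 4-jet and mu = 7 give E_7.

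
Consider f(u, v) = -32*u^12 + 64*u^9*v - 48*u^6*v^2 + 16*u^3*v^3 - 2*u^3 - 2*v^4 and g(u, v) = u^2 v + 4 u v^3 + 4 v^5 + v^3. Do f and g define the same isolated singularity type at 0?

No.

The Hessian of f at 0 has rank 0. Corank 2; j^3 = -2*u^3 is a perfect cube, so E-series; the 4-jet and mu = 6 give E_6. The Hessian of g at 0 has rank 0. Corank 2; j^3 = v*(u^2 + v^2) splits into three distinct lines over C (the quadratic factor has nonzero discriminant), so D_4. f is E_6 but g is D_4, hence not right-equivalent.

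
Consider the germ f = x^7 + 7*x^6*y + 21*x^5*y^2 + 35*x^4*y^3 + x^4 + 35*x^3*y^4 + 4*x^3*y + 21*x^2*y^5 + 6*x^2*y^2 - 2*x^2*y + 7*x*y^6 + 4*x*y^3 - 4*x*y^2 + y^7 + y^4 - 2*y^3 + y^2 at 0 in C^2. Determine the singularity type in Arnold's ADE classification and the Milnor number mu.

The Hessian of f at 0 has rank 1. Corank 1: A-series; mu = 6 gives A_6.

Type A_{6}, Milnor number mu = 6.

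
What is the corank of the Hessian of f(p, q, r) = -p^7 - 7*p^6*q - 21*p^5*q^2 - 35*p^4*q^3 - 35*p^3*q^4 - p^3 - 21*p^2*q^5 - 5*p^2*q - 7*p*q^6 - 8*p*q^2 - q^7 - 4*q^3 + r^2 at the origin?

2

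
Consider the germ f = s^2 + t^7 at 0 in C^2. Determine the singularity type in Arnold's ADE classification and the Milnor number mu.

Type A6, Milnor number mu = 6.

The Hessian of f at 0 has rank 1. Corank 1: A-series; mu = 6 gives A_6.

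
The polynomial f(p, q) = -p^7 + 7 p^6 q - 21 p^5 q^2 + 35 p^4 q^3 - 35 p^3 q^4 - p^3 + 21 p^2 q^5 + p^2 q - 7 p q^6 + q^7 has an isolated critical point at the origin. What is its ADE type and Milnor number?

Type D_{8}, Milnor number mu = 8.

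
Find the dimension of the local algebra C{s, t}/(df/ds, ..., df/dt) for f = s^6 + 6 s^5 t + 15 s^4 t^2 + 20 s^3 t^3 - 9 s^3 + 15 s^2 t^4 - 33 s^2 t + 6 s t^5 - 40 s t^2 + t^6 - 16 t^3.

The Hessian of f at 0 is [[0, 0], [0, 0]] with rank 0, so corank 2. A Groebner basis of the Jacobian ideal J(f) in C{s,t} is {243*s*t/2 + t^5 + 162*t^2, s*t^2 + 4*t^3/3, s^2 + 7*s*t/3 + 4*t^2/3}; counting standard monomials gives mu = 7. Corank 2; j^3 = -(s + t)*(3*s + 4*t)^2 has shape L^2 M (L != M), so D-series; mu = 7 gives D_7.

7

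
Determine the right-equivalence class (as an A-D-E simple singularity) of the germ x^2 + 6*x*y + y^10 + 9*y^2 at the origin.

The Hessian of f at 0 is [[2, 6], [6, 18]] with rank 1, so corank 1. A Groebner basis of the Jacobian ideal J(f) in C{x,y} is {y^9, x + 3*y}; counting standard monomials gives mu = 9. Corank 1: A-series; mu = 9 gives A_9.

A_{9}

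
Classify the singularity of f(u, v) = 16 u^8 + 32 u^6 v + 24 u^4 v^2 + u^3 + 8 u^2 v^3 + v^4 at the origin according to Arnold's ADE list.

E_{6}

The Hessian of f at 0 has rank 0. Corank 2; j^3 = u^3 is a perfect cube, so E-series; the 4-jet and mu = 6 give E_6.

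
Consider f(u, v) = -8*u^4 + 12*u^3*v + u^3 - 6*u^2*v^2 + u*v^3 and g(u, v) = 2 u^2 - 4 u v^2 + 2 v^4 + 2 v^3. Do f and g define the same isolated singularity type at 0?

No.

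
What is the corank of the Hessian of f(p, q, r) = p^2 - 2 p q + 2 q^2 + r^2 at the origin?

0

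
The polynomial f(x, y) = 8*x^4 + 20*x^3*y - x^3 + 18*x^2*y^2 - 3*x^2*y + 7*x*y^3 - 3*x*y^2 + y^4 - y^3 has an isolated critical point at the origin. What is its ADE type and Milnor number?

Type E_7, Milnor number mu = 7.

The Hessian of f at 0 is [[0, 0], [0, 0]] with rank 0, so corank 2. A Groebner basis of the Jacobian ideal J(f) in C{x,y} is {3*x^2/4 + 3*x*y/2 + y^4 + y^3/4 + 3*y^2/4, x^3 - 9*x^2/4 - 9*x*y/2 + y^3/4 - 9*y^2/4, x^2*y + 7*x^2/4 + 7*x*y/2 - 5*y^3/12 + 7*y^2/4, -x^2 + x*y^2 - 2*x*y + 2*y^3/3 - y^2}; counting standard monomials gives mu = 7. Corank 2; j^3 = -(x + y)^3 is a perfect cube, so E-series; the 4-jet and mu = 7 give E_7.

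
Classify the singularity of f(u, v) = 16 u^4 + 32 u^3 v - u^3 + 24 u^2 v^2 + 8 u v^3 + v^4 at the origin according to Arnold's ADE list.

The Hessian of f at 0 has rank 0. Corank 2; j^3 = -u^3 is a perfect cube, so E-series; the 4-jet and mu = 6 give E_6.

E6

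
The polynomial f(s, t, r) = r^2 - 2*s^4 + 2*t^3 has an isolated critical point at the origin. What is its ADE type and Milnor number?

Type E_6, Milnor number mu = 6.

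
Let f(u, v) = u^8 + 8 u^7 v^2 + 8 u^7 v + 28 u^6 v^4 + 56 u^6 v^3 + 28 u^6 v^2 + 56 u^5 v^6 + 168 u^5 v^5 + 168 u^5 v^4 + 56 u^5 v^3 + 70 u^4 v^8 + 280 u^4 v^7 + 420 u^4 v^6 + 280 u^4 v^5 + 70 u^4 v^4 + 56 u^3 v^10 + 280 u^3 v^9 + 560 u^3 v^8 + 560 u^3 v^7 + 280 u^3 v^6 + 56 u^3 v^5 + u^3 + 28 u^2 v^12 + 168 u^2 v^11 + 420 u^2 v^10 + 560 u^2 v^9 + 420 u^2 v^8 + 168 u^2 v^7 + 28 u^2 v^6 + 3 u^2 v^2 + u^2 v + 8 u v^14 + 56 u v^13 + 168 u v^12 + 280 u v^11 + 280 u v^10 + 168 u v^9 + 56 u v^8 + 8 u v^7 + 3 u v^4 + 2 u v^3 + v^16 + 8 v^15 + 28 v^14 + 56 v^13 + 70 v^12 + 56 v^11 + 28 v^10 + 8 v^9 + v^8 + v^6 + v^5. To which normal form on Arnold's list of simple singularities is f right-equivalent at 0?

D_{9}

The Hessian of f at 0 is [[0, 0], [0, 0]] with rank 0, so corank 2. A Groebner basis of the Jacobian ideal J(f) in C{u,v} is {u^4, u^3*v + u*v/8 + v^3/8, -u^2 - u*v + v^4 - v^3, u^2 + u*v^2 + u*v + v^3}; counting standard monomials gives mu = 9. Corank 2; j^3 = u^2*(u + v) has shape L^2 M (L != M), so D-series; mu = 9 gives D_9.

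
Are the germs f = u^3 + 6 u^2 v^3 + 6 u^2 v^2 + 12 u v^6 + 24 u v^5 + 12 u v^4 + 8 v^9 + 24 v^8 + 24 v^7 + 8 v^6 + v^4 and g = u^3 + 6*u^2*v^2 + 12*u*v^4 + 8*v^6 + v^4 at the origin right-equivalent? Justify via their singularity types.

Yes.

The Hessian of f at 0 is [[0, 0], [0, 0]] with rank 0, so corank 2. A Groebner basis of the Jacobian ideal J(f) in C{u,v} is {u^3, u^2*v, u^2/4 + u*v^2, v^3}; counting standard monomials gives mu = 6. Corank 2; j^3 = u^3 is a perfect cube, so E-series; the 4-jet and mu = 6 give E_6. The Hessian of g at 0 is [[0, 0], [0, 0]] with rank 0, so corank 2. A Groebner basis of the Jacobian ideal J(g) in C{u,v} is {u^3, u^2*v, u^2/4 + u*v^2, v^3}; counting standard monomials gives mu = 6. Corank 2; j^3 = u^3 is a perfect cube, so E-series; the 4-jet and mu = 6 give E_6. Both have type E_6, hence right-equivalent.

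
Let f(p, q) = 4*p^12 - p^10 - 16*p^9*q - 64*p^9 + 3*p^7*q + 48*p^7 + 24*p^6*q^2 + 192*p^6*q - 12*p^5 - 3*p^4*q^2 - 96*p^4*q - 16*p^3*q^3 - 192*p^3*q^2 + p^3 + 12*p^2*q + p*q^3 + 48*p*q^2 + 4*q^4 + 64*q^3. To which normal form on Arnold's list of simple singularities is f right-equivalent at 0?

E_7

The Hessian of f at 0 has rank 0. Corank 2; j^3 = (p + 4*q)^3 is a perfect cube, so E-series; the 4-jet and mu = 7 give E_7.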